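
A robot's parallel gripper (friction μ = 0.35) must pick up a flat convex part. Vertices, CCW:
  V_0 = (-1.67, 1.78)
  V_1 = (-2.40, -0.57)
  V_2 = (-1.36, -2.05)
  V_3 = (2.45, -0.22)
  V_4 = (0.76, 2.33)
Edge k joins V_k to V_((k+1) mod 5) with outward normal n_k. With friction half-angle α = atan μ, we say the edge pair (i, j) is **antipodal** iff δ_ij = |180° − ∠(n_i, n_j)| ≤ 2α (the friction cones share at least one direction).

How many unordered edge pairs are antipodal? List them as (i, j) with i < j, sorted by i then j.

count = 2; pairs: (1,3), (2,4)

α = atan 0.35 = 19.29°;  2α = 38.58°
n_0 = (-0.9550, +0.2967)
n_1 = (-0.8182, -0.5749)
n_2 = (+0.4330, -0.9014)
n_3 = (+0.8336, +0.5524)
n_4 = (-0.2208, +0.9753)
  (0,1): δ = 127.65°  ·
  (0,2): δ = 47.09°  ·
  (0,3): δ = 50.79°  ·
  (0,4): δ = 120.01°  ·
  (1,2): δ = 99.44°  ·
  (1,3): δ = 1.56°  ✓
  (1,4): δ = 67.66°  ·
  (2,3): δ = 82.12°  ·
  (2,4): δ = 12.90°  ✓
  (3,4): δ = 110.78°  ·
antipodal pairs: 2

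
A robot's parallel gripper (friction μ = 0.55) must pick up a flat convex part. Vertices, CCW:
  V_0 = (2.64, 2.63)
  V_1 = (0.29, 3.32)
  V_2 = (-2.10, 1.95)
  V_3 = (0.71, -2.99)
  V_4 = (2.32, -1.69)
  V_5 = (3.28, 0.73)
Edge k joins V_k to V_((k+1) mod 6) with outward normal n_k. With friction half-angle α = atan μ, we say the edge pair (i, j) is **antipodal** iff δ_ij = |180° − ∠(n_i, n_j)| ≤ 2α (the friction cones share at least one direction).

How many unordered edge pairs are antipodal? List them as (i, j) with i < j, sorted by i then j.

α = atan 0.55 = 28.81°;  2α = 57.62°
n_0 = (+0.2817, +0.9595)
n_1 = (-0.4973, +0.8676)
n_2 = (-0.8692, -0.4944)
n_3 = (+0.6282, -0.7780)
n_4 = (+0.9295, -0.3687)
n_5 = (+0.9477, +0.3192)
  (0,1): δ = 133.81°  ·
  (0,2): δ = 44.00°  ✓
  (0,3): δ = 55.28°  ✓
  (0,4): δ = 84.73°  ·
  (0,5): δ = 124.98°  ·
  (1,2): δ = 90.19°  ·
  (1,3): δ = 9.10°  ✓
  (1,4): δ = 38.54°  ✓
  (1,5): δ = 78.79°  ·
  (2,3): δ = 80.71°  ·
  (2,4): δ = 51.27°  ✓
  (2,5): δ = 11.02°  ✓
  (3,4): δ = 150.56°  ·
  (3,5): δ = 110.30°  ·
  (4,5): δ = 139.75°  ·
antipodal pairs: 6

count = 6; pairs: (0,2), (0,3), (1,3), (1,4), (2,4), (2,5)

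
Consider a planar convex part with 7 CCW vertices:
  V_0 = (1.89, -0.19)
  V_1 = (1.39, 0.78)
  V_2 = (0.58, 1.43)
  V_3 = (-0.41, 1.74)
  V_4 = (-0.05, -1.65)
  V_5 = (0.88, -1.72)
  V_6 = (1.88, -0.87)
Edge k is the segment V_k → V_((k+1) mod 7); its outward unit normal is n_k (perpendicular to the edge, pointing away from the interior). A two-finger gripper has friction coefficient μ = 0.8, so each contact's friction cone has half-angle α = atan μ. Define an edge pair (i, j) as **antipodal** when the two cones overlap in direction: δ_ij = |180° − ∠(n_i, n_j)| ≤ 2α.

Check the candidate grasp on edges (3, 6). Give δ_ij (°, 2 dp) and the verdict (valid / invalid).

α = atan 0.8 = 38.66°;  2α = 77.32°
edge 3: e_3 = (+0.36, -3.39);  n_3 = (-0.9944, -0.1056)
edge 6: e_6 = (+0.01, +0.68);  n_6 = (+0.9999, -0.0147)
∠(n_3, n_6) = 173.10°
δ = |180° − 173.10°| = 6.90°
6.90° ≤ 2α = 77.32°  →  valid

δ = 6.90°, valid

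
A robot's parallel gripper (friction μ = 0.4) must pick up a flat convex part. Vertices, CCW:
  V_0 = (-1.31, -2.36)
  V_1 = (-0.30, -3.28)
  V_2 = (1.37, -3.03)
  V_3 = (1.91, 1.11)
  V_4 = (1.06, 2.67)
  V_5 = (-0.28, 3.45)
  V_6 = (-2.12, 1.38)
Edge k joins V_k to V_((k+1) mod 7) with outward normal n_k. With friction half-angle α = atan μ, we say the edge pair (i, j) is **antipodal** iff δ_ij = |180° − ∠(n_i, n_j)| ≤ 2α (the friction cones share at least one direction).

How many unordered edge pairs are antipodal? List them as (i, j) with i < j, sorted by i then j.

α = atan 0.4 = 21.80°;  2α = 43.60°
n_0 = (-0.6734, -0.7393)
n_1 = (+0.1481, -0.9890)
n_2 = (+0.9916, -0.1293)
n_3 = (+0.8781, +0.4785)
n_4 = (+0.5031, +0.8642)
n_5 = (-0.7474, +0.6644)
n_6 = (-0.9773, -0.2117)
  (0,1): δ = 129.16°  ·
  (0,2): δ = 55.10°  ·
  (0,3): δ = 19.09°  ✓
  (0,4): δ = 12.13°  ✓
  (0,5): δ = 90.70°  ·
  (0,6): δ = 144.55°  ·
  (1,2): δ = 105.95°  ·
  (1,3): δ = 69.93°  ·
  (1,4): δ = 38.72°  ✓
  (1,5): δ = 39.85°  ✓
  (1,6): δ = 93.71°  ·
  (2,3): δ = 143.98°  ·
  (2,4): δ = 112.77°  ·
  (2,5): δ = 34.20°  ✓
  (2,6): δ = 19.65°  ✓
  (3,4): δ = 148.79°  ·
  (3,5): δ = 70.22°  ·
  (3,6): δ = 16.36°  ✓
  (4,5): δ = 101.43°  ·
  (4,6): δ = 47.58°  ·
  (5,6): δ = 126.15°  ·
antipodal pairs: 7

count = 7; pairs: (0,3), (0,4), (1,4), (1,5), (2,5), (2,6), (3,6)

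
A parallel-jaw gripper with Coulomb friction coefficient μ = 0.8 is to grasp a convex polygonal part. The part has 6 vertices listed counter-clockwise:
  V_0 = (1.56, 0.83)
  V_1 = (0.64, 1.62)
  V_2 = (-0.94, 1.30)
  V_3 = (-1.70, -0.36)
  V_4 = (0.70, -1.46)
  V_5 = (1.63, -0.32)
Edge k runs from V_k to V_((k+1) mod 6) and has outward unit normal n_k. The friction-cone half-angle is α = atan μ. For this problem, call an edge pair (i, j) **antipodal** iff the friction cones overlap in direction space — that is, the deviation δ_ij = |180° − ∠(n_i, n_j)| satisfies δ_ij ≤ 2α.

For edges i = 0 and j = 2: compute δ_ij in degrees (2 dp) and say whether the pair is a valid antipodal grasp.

α = atan 0.8 = 38.66°;  2α = 77.32°
edge 0: e_0 = (-0.92, +0.79);  n_0 = (+0.6515, +0.7587)
edge 2: e_2 = (-0.76, -1.66);  n_2 = (-0.9092, +0.4163)
∠(n_0, n_2) = 106.05°
δ = |180° − 106.05°| = 73.95°
73.95° ≤ 2α = 77.32°  →  valid

δ = 73.95°, valid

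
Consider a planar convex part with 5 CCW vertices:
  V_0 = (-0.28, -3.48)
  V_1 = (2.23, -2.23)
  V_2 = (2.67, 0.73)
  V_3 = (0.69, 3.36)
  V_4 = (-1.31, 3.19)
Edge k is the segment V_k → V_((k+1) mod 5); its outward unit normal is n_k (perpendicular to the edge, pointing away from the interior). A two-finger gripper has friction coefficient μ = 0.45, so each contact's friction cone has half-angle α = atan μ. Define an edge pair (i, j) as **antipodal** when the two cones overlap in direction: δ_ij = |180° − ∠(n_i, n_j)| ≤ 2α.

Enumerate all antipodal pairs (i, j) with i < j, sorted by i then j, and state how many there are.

α = atan 0.45 = 24.23°;  2α = 48.46°
n_0 = (+0.4458, -0.8951)
n_1 = (+0.9891, -0.1470)
n_2 = (+0.7989, +0.6015)
n_3 = (-0.0847, +0.9964)
n_4 = (-0.9883, -0.1526)
  (0,1): δ = 124.93°  ·
  (0,2): δ = 79.50°  ·
  (0,3): δ = 21.62°  ✓
  (0,4): δ = 72.30°  ·
  (1,2): δ = 134.57°  ·
  (1,3): δ = 76.69°  ·
  (1,4): δ = 17.23°  ✓
  (2,3): δ = 122.12°  ·
  (2,4): δ = 28.20°  ✓
  (3,4): δ = 86.08°  ·
antipodal pairs: 3

count = 3; pairs: (0,3), (1,4), (2,4)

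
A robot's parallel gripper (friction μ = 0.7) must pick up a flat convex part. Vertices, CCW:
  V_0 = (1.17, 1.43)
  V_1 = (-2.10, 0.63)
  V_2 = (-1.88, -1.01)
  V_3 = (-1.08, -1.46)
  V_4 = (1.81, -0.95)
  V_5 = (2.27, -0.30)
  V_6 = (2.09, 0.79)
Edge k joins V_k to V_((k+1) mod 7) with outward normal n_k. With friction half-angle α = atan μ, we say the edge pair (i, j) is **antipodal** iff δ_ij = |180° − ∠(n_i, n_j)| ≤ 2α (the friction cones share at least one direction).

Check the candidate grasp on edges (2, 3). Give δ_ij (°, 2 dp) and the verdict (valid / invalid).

α = atan 0.7 = 34.99°;  2α = 69.98°
edge 2: e_2 = (+0.80, -0.45);  n_2 = (-0.4903, -0.8716)
edge 3: e_3 = (+2.89, +0.51);  n_3 = (+0.1738, -0.9848)
∠(n_2, n_3) = 39.37°
δ = |180° − 39.37°| = 140.63°
140.63° > 2α = 69.98°  →  invalid

δ = 140.63°, invalid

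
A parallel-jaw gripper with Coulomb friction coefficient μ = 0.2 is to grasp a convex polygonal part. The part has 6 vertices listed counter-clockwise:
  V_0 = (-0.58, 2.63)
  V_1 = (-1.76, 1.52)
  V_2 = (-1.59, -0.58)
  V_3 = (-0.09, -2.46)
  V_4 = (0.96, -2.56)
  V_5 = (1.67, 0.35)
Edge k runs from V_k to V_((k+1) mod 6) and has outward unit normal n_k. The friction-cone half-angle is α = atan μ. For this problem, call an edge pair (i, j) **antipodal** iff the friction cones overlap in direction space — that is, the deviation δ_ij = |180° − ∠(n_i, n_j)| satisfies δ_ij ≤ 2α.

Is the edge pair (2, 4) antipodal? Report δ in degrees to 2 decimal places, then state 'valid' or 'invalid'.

α = atan 0.2 = 11.31°;  2α = 22.62°
edge 2: e_2 = (+1.50, -1.88);  n_2 = (-0.7817, -0.6237)
edge 4: e_4 = (+0.71, +2.91);  n_4 = (+0.9715, -0.2370)
∠(n_2, n_4) = 127.70°
δ = |180° − 127.70°| = 52.30°
52.30° > 2α = 22.62°  →  invalid

δ = 52.30°, invalid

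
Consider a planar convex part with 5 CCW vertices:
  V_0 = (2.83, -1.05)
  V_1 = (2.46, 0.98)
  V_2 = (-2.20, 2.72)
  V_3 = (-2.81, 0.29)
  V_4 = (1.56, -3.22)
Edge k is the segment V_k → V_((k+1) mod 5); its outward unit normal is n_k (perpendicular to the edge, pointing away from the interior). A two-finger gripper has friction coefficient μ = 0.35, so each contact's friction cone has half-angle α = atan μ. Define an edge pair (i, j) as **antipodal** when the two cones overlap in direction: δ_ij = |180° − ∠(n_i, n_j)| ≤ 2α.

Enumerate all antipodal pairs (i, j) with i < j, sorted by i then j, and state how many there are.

count = 3; pairs: (0,2), (1,3), (2,4)

α = atan 0.35 = 19.29°;  2α = 38.58°
n_0 = (+0.9838, +0.1793)
n_1 = (+0.3498, +0.9368)
n_2 = (-0.9699, +0.2435)
n_3 = (-0.6262, -0.7796)
n_4 = (+0.8631, -0.5051)
  (0,1): δ = 120.80°  ·
  (0,2): δ = 24.42°  ✓
  (0,3): δ = 40.90°  ·
  (0,4): δ = 139.33°  ·
  (1,2): δ = 83.62°  ·
  (1,3): δ = 18.30°  ✓
  (1,4): δ = 80.14°  ·
  (2,3): δ = 114.68°  ·
  (2,4): δ = 16.25°  ✓
  (3,4): δ = 81.57°  ·
antipodal pairs: 3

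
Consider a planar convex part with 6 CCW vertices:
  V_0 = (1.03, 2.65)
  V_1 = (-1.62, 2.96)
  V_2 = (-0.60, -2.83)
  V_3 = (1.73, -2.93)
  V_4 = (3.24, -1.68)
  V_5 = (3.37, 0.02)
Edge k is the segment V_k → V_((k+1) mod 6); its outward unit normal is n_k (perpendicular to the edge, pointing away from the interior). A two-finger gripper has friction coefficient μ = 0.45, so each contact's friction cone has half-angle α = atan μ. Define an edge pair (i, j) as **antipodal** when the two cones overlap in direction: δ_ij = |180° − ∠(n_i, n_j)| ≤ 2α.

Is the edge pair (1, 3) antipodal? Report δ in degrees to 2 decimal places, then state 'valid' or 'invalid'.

δ = 60.37°, invalid

α = atan 0.45 = 24.23°;  2α = 48.46°
edge 1: e_1 = (+1.02, -5.79);  n_1 = (-0.9848, -0.1735)
edge 3: e_3 = (+1.51, +1.25);  n_3 = (+0.6377, -0.7703)
∠(n_1, n_3) = 119.63°
δ = |180° − 119.63°| = 60.37°
60.37° > 2α = 48.46°  →  invalid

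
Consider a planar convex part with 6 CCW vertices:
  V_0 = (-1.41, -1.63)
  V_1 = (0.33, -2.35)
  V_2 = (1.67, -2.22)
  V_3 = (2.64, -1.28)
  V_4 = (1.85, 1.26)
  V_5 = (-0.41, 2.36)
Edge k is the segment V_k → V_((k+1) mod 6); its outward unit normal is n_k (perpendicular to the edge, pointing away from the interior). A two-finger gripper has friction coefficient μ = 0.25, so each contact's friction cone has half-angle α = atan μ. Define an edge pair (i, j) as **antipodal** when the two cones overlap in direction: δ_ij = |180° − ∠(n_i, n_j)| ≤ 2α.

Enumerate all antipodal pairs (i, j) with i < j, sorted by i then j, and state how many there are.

α = atan 0.25 = 14.04°;  2α = 28.07°
n_0 = (-0.3824, -0.9240)
n_1 = (+0.0966, -0.9953)
n_2 = (+0.6959, -0.7181)
n_3 = (+0.9549, +0.2970)
n_4 = (+0.4376, +0.8992)
n_5 = (-0.9700, +0.2431)
  (0,1): δ = 151.98°  ·
  (0,2): δ = 113.42°  ·
  (0,3): δ = 50.24°  ·
  (0,4): δ = 3.47°  ✓
  (0,5): δ = 98.41°  ·
  (1,2): δ = 141.44°  ·
  (1,3): δ = 78.26°  ·
  (1,4): δ = 31.49°  ·
  (1,5): δ = 70.39°  ·
  (2,3): δ = 116.82°  ·
  (2,4): δ = 70.05°  ·
  (2,5): δ = 31.83°  ·
  (3,4): δ = 133.23°  ·
  (3,5): δ = 31.35°  ·
  (4,5): δ = 78.12°  ·
antipodal pairs: 1

count = 1; pairs: (0,4)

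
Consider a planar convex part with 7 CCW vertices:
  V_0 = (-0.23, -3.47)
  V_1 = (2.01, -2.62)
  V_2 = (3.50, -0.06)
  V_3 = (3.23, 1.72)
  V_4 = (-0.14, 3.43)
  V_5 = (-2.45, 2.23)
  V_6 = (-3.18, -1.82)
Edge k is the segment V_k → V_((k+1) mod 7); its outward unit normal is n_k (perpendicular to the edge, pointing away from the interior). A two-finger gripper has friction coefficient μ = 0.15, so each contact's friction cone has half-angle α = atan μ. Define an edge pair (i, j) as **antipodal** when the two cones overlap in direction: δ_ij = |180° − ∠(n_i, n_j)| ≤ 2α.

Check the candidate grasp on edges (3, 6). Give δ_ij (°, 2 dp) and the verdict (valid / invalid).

α = atan 0.15 = 8.53°;  2α = 17.06°
edge 3: e_3 = (-3.37, +1.71);  n_3 = (+0.4525, +0.8918)
edge 6: e_6 = (+2.95, -1.65);  n_6 = (-0.4882, -0.8728)
∠(n_3, n_6) = 177.68°
δ = |180° − 177.68°| = 2.32°
2.32° ≤ 2α = 17.06°  →  valid

δ = 2.32°, valid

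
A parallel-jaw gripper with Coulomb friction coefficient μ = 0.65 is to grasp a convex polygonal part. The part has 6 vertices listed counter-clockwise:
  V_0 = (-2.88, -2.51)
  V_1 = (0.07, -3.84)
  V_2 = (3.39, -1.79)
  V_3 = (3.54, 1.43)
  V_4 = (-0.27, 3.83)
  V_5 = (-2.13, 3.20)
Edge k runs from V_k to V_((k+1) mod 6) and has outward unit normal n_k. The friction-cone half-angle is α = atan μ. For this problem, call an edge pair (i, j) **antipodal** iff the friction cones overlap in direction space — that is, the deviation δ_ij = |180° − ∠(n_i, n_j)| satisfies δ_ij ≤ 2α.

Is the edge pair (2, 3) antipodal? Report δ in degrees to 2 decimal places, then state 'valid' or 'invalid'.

α = atan 0.65 = 33.02°;  2α = 66.05°
edge 2: e_2 = (+0.15, +3.22);  n_2 = (+0.9989, -0.0465)
edge 3: e_3 = (-3.81, +2.40);  n_3 = (+0.5330, +0.8461)
∠(n_2, n_3) = 60.46°
δ = |180° − 60.46°| = 119.54°
119.54° > 2α = 66.05°  →  invalid

δ = 119.54°, invalid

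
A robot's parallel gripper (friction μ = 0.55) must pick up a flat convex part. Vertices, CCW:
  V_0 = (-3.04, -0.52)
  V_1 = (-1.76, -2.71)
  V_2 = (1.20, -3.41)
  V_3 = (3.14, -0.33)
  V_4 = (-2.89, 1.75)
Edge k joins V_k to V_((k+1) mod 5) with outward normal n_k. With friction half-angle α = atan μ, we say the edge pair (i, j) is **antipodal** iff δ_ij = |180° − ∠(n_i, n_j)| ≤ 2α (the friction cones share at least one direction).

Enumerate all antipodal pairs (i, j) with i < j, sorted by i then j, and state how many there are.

α = atan 0.55 = 28.81°;  2α = 57.62°
n_0 = (-0.8633, -0.5046)
n_1 = (-0.2301, -0.9732)
n_2 = (+0.8461, -0.5330)
n_3 = (+0.3261, +0.9453)
n_4 = (-0.9978, +0.0659)
  (0,1): δ = 133.61°  ·
  (0,2): δ = 62.51°  ·
  (0,3): δ = 40.66°  ✓
  (0,4): δ = 145.91°  ·
  (1,2): δ = 108.90°  ·
  (1,3): δ = 5.73°  ✓
  (1,4): δ = 99.52°  ·
  (2,3): δ = 76.83°  ·
  (2,4): δ = 28.43°  ✓
  (3,4): δ = 74.75°  ·
antipodal pairs: 3

count = 3; pairs: (0,3), (1,3), (2,4)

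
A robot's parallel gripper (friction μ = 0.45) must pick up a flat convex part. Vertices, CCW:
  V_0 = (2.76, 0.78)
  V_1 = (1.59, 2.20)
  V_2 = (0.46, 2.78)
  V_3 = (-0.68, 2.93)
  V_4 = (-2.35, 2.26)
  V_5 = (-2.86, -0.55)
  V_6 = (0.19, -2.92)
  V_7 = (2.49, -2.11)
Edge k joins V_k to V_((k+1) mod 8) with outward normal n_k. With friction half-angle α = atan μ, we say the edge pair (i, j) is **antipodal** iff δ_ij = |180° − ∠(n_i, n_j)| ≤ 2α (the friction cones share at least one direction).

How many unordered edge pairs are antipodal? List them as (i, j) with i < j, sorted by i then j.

α = atan 0.45 = 24.23°;  2α = 48.46°
n_0 = (+0.7718, +0.6359)
n_1 = (+0.4566, +0.8897)
n_2 = (+0.1305, +0.9915)
n_3 = (-0.3723, +0.9281)
n_4 = (-0.9839, +0.1786)
n_5 = (-0.6136, -0.7896)
n_6 = (+0.3322, -0.9432)
n_7 = (+0.9957, -0.0930)
  (0,1): δ = 156.66°  ·
  (0,2): δ = 136.98°  ·
  (0,3): δ = 107.63°  ·
  (0,4): δ = 49.77°  ·
  (0,5): δ = 12.66°  ✓
  (0,6): δ = 69.91°  ·
  (0,7): δ = 135.18°  ·
  (1,2): δ = 160.33°  ·
  (1,3): δ = 130.97°  ·
  (1,4): δ = 73.12°  ·
  (1,5): δ = 10.68°  ✓
  (1,6): δ = 46.57°  ✓
  (1,7): δ = 111.83°  ·
  (2,3): δ = 150.64°  ·
  (2,4): δ = 92.79°  ·
  (2,5): δ = 30.35°  ✓
  (2,6): δ = 26.90°  ✓
  (2,7): δ = 92.16°  ·
  (3,4): δ = 122.15°  ·
  (3,5): δ = 59.71°  ·
  (3,6): δ = 2.46°  ✓
  (3,7): δ = 62.80°  ·
  (4,5): δ = 117.56°  ·
  (4,6): δ = 60.31°  ·
  (4,7): δ = 4.95°  ✓
  (5,6): δ = 122.75°  ·
  (5,7): δ = 57.49°  ·
  (6,7): δ = 114.74°  ·
antipodal pairs: 7

count = 7; pairs: (0,5), (1,5), (1,6), (2,5), (2,6), (3,6), (4,7)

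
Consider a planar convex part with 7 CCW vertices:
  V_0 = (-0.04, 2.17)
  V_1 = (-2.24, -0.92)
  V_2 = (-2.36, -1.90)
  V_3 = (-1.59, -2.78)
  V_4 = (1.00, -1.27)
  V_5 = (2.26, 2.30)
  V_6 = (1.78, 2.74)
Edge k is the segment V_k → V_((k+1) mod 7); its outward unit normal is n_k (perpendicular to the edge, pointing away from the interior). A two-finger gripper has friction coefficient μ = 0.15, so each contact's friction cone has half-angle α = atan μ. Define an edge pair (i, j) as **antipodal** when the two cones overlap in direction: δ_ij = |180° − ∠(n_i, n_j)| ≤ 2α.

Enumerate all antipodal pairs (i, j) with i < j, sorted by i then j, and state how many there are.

α = atan 0.15 = 8.53°;  2α = 17.06°
n_0 = (-0.8146, +0.5800)
n_1 = (-0.9926, +0.1215)
n_2 = (-0.7526, -0.6585)
n_3 = (+0.5037, -0.8639)
n_4 = (+0.9430, -0.3328)
n_5 = (+0.6757, +0.7372)
n_6 = (-0.2989, +0.9543)
  (0,1): δ = 151.53°  ·
  (0,2): δ = 103.36°  ·
  (0,3): δ = 24.31°  ·
  (0,4): δ = 16.01°  ✓
  (0,5): δ = 82.94°  ·
  (0,6): δ = 142.84°  ·
  (1,2): δ = 131.83°  ·
  (1,3): δ = 52.78°  ·
  (1,4): δ = 12.46°  ✓
  (1,5): δ = 54.47°  ·
  (1,6): δ = 114.37°  ·
  (2,3): δ = 100.94°  ·
  (2,4): δ = 60.63°  ·
  (2,5): δ = 6.30°  ✓
  (2,6): δ = 66.20°  ·
  (3,4): δ = 139.68°  ·
  (3,5): δ = 72.75°  ·
  (3,6): δ = 12.85°  ✓
  (4,5): δ = 113.07°  ·
  (4,6): δ = 53.17°  ·
  (5,6): δ = 120.10°  ·
antipodal pairs: 4

count = 4; pairs: (0,4), (1,4), (2,5), (3,6)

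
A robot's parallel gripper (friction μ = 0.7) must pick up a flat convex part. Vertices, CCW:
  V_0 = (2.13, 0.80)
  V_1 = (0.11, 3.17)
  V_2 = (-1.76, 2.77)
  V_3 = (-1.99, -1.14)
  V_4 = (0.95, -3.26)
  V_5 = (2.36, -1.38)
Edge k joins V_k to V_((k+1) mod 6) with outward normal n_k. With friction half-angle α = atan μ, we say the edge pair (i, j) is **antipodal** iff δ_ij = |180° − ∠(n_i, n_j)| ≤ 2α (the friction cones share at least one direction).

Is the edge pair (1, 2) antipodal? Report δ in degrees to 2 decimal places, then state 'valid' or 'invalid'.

δ = 105.44°, invalid

α = atan 0.7 = 34.99°;  2α = 69.98°
edge 1: e_1 = (-1.87, -0.40);  n_1 = (-0.2092, +0.9779)
edge 2: e_2 = (-0.23, -3.91);  n_2 = (-0.9983, +0.0587)
∠(n_1, n_2) = 74.56°
δ = |180° − 74.56°| = 105.44°
105.44° > 2α = 69.98°  →  invalid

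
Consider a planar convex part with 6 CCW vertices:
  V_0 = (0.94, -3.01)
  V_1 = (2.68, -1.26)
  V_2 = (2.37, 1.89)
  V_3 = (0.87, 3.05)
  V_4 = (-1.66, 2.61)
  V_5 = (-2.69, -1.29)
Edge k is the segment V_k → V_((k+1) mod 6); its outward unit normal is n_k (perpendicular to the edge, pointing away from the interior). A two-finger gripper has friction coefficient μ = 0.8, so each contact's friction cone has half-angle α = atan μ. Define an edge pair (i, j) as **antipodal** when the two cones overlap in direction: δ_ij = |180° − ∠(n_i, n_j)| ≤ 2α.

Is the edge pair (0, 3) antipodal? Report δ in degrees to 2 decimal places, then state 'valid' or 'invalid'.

δ = 35.30°, valid

α = atan 0.8 = 38.66°;  2α = 77.32°
edge 0: e_0 = (+1.74, +1.75);  n_0 = (+0.7091, -0.7051)
edge 3: e_3 = (-2.53, -0.44);  n_3 = (-0.1713, +0.9852)
∠(n_0, n_3) = 144.70°
δ = |180° − 144.70°| = 35.30°
35.30° ≤ 2α = 77.32°  →  valid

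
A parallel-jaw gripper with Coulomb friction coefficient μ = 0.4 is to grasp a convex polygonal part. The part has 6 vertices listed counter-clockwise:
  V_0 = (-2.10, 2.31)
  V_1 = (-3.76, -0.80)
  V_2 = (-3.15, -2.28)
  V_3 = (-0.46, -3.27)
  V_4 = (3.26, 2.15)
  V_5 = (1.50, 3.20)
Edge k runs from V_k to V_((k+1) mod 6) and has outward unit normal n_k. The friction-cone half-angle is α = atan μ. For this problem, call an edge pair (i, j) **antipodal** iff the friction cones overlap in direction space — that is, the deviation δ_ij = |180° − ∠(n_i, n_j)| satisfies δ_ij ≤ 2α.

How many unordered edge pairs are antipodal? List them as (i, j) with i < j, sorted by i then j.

α = atan 0.4 = 21.80°;  2α = 43.60°
n_0 = (-0.8822, +0.4709)
n_1 = (-0.9245, -0.3811)
n_2 = (-0.3454, -0.9385)
n_3 = (+0.8245, -0.5659)
n_4 = (+0.5123, +0.8588)
n_5 = (-0.2400, +0.9708)
  (0,1): δ = 129.51°  ·
  (0,2): δ = 82.11°  ·
  (0,3): δ = 6.37°  ✓
  (0,4): δ = 87.27°  ·
  (0,5): δ = 131.98°  ·
  (1,2): δ = 132.60°  ·
  (1,3): δ = 56.86°  ·
  (1,4): δ = 36.78°  ✓
  (1,5): δ = 81.49°  ·
  (2,3): δ = 104.26°  ·
  (2,4): δ = 10.61°  ✓
  (2,5): δ = 34.09°  ✓
  (3,4): δ = 86.36°  ·
  (3,5): δ = 41.65°  ✓
  (4,5): δ = 135.29°  ·
antipodal pairs: 5

count = 5; pairs: (0,3), (1,4), (2,4), (2,5), (3,5)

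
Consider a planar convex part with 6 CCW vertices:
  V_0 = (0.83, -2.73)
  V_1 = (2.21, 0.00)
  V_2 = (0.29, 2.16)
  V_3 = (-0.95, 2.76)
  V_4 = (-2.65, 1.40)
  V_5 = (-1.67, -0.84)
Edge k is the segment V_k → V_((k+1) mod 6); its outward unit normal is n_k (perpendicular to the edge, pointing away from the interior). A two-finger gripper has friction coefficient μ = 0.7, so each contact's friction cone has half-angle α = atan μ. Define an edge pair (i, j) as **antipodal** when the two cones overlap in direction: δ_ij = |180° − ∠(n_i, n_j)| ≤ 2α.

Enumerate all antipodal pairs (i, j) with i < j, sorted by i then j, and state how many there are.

count = 6; pairs: (0,3), (0,4), (1,4), (1,5), (2,4), (2,5)

α = atan 0.7 = 34.99°;  2α = 69.98°
n_0 = (+0.8925, -0.4511)
n_1 = (+0.7474, +0.6644)
n_2 = (+0.4356, +0.9002)
n_3 = (-0.6247, +0.7809)
n_4 = (-0.9162, -0.4008)
n_5 = (-0.6031, -0.7977)
  (0,1): δ = 111.55°  ·
  (0,2): δ = 89.00°  ·
  (0,3): δ = 24.52°  ✓
  (0,4): δ = 50.45°  ✓
  (0,5): δ = 79.73°  ·
  (1,2): δ = 157.45°  ·
  (1,3): δ = 92.97°  ·
  (1,4): δ = 18.00°  ✓
  (1,5): δ = 11.28°  ✓
  (2,3): δ = 115.52°  ·
  (2,4): δ = 40.55°  ✓
  (2,5): δ = 11.27°  ✓
  (3,4): δ = 105.03°  ·
  (3,5): δ = 75.75°  ·
  (4,5): δ = 150.72°  ·
antipodal pairs: 6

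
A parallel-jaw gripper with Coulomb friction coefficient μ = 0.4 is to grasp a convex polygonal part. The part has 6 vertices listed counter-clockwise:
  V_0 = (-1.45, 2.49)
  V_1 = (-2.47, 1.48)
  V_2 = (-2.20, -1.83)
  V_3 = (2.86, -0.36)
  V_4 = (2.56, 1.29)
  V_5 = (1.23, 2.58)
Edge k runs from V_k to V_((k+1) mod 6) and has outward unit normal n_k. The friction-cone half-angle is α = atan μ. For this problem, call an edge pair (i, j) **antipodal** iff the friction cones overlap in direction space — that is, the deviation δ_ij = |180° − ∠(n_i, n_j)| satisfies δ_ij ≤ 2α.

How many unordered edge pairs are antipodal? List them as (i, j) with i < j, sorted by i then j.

α = atan 0.4 = 21.80°;  2α = 43.60°
n_0 = (-0.7036, +0.7106)
n_1 = (-0.9967, -0.0813)
n_2 = (+0.2790, -0.9603)
n_3 = (+0.9839, +0.1789)
n_4 = (+0.6962, +0.7178)
n_5 = (-0.0336, +0.9994)
  (0,1): δ = 130.05°  ·
  (0,2): δ = 28.52°  ✓
  (0,3): δ = 55.59°  ·
  (0,4): δ = 91.16°  ·
  (0,5): δ = 137.21°  ·
  (1,2): δ = 78.46°  ·
  (1,3): δ = 5.64°  ✓
  (1,4): δ = 41.21°  ✓
  (1,5): δ = 87.26°  ·
  (2,3): δ = 95.89°  ·
  (2,4): δ = 60.32°  ·
  (2,5): δ = 14.28°  ✓
  (3,4): δ = 144.43°  ·
  (3,5): δ = 98.38°  ·
  (4,5): δ = 133.95°  ·
antipodal pairs: 4

count = 4; pairs: (0,2), (1,3), (1,4), (2,5)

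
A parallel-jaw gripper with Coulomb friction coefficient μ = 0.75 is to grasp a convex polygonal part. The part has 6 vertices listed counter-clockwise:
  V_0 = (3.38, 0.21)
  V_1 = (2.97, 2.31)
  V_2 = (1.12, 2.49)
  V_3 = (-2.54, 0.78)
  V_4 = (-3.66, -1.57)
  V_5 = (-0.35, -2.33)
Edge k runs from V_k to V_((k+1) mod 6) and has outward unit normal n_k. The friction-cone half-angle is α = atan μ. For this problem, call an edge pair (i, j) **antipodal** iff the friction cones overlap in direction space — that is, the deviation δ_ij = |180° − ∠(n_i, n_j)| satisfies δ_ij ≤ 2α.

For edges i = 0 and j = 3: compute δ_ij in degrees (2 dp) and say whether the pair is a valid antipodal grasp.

α = atan 0.75 = 36.87°;  2α = 73.74°
edge 0: e_0 = (-0.41, +2.10);  n_0 = (+0.9815, +0.1916)
edge 3: e_3 = (-1.12, -2.35);  n_3 = (-0.9027, +0.4302)
∠(n_0, n_3) = 143.47°
δ = |180° − 143.47°| = 36.53°
36.53° ≤ 2α = 73.74°  →  valid

δ = 36.53°, valid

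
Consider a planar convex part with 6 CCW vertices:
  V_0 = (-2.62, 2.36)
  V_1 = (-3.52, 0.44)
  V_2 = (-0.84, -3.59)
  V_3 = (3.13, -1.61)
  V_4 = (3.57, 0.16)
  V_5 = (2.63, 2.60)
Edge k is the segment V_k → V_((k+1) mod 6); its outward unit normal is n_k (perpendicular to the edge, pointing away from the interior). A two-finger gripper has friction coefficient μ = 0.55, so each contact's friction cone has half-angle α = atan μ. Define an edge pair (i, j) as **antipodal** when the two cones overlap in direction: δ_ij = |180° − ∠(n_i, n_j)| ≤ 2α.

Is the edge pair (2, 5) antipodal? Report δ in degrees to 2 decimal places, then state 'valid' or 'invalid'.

α = atan 0.55 = 28.81°;  2α = 57.62°
edge 2: e_2 = (+3.97, +1.98);  n_2 = (+0.4463, -0.8949)
edge 5: e_5 = (-5.25, -0.24);  n_5 = (-0.0457, +0.9990)
∠(n_2, n_5) = 156.11°
δ = |180° − 156.11°| = 23.89°
23.89° ≤ 2α = 57.62°  →  valid

δ = 23.89°, valid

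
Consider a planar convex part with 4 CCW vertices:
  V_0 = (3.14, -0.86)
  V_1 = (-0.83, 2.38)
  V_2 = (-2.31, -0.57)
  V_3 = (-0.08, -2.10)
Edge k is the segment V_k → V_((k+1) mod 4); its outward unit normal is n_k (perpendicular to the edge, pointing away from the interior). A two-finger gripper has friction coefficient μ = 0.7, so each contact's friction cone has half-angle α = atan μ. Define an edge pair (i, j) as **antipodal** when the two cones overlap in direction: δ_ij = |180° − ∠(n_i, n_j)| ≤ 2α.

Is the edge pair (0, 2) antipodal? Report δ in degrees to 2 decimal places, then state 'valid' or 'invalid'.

δ = 4.76°, valid

α = atan 0.7 = 34.99°;  2α = 69.98°
edge 0: e_0 = (-3.97, +3.24);  n_0 = (+0.6323, +0.7747)
edge 2: e_2 = (+2.23, -1.53);  n_2 = (-0.5657, -0.8246)
∠(n_0, n_2) = 175.24°
δ = |180° − 175.24°| = 4.76°
4.76° ≤ 2α = 69.98°  →  valid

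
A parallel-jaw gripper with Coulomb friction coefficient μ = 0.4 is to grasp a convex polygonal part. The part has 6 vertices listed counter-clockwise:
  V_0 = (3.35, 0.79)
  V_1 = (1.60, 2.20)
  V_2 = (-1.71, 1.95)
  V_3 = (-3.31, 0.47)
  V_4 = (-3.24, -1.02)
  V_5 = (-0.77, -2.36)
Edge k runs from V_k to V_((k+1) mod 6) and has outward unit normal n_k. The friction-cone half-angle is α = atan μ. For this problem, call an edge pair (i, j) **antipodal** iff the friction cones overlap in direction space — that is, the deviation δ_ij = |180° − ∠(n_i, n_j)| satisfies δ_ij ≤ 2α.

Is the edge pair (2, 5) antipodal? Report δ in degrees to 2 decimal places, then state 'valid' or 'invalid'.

δ = 5.37°, valid

α = atan 0.4 = 21.80°;  2α = 43.60°
edge 2: e_2 = (-1.60, -1.48);  n_2 = (-0.6790, +0.7341)
edge 5: e_5 = (+4.12, +3.15);  n_5 = (+0.6074, -0.7944)
∠(n_2, n_5) = 174.63°
δ = |180° − 174.63°| = 5.37°
5.37° ≤ 2α = 43.60°  →  valid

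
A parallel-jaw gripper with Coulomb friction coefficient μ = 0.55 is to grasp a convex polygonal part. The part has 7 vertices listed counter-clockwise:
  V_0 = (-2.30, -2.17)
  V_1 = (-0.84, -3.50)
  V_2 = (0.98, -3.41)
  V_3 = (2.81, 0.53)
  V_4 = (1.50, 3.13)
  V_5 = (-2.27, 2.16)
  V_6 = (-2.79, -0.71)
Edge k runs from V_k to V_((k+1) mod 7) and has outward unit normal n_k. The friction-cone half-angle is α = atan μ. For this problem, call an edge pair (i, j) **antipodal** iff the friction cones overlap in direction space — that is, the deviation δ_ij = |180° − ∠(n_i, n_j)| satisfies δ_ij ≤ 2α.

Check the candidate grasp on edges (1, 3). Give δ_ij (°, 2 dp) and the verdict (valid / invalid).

δ = 66.09°, invalid

α = atan 0.55 = 28.81°;  2α = 57.62°
edge 1: e_1 = (+1.82, +0.09);  n_1 = (+0.0494, -0.9988)
edge 3: e_3 = (-1.31, +2.60);  n_3 = (+0.8930, +0.4500)
∠(n_1, n_3) = 113.91°
δ = |180° − 113.91°| = 66.09°
66.09° > 2α = 57.62°  →  invalid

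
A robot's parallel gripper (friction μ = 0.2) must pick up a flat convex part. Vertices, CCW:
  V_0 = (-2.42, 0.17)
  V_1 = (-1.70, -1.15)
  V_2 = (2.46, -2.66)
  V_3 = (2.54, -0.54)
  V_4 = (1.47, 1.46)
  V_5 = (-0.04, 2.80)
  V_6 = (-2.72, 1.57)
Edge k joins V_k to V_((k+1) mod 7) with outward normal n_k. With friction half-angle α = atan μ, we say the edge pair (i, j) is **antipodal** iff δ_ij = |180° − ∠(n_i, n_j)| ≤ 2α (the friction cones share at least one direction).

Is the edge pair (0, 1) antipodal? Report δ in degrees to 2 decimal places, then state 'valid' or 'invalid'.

δ = 138.56°, invalid

α = atan 0.2 = 11.31°;  2α = 22.62°
edge 0: e_0 = (+0.72, -1.32);  n_0 = (-0.8779, -0.4789)
edge 1: e_1 = (+4.16, -1.51);  n_1 = (-0.3412, -0.9400)
∠(n_0, n_1) = 41.44°
δ = |180° − 41.44°| = 138.56°
138.56° > 2α = 22.62°  →  invalid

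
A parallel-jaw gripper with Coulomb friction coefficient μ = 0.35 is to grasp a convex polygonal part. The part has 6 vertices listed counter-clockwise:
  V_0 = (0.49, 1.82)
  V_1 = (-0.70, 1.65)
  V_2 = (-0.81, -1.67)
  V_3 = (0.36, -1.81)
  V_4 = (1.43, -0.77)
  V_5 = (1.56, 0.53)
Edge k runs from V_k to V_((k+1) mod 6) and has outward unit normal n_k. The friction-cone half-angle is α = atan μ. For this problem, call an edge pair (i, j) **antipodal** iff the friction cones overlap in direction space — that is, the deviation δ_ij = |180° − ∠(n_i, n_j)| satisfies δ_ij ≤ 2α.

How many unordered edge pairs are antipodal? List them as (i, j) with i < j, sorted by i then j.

α = atan 0.35 = 19.29°;  2α = 38.58°
n_0 = (-0.1414, +0.9899)
n_1 = (-0.9995, +0.0331)
n_2 = (-0.1188, -0.9929)
n_3 = (+0.6970, -0.7171)
n_4 = (+0.9950, -0.0995)
n_5 = (+0.7697, +0.6384)
  (0,1): δ = 100.03°  ·
  (0,2): δ = 14.95°  ✓
  (0,3): δ = 36.06°  ✓
  (0,4): δ = 76.16°  ·
  (0,5): δ = 121.54°  ·
  (1,2): δ = 94.93°  ·
  (1,3): δ = 43.92°  ·
  (1,4): δ = 3.81°  ✓
  (1,5): δ = 41.57°  ·
  (2,3): δ = 128.99°  ·
  (2,4): δ = 88.89°  ·
  (2,5): δ = 43.50°  ·
  (3,4): δ = 139.90°  ·
  (3,5): δ = 94.51°  ·
  (4,5): δ = 134.62°  ·
antipodal pairs: 3

count = 3; pairs: (0,2), (0,3), (1,4)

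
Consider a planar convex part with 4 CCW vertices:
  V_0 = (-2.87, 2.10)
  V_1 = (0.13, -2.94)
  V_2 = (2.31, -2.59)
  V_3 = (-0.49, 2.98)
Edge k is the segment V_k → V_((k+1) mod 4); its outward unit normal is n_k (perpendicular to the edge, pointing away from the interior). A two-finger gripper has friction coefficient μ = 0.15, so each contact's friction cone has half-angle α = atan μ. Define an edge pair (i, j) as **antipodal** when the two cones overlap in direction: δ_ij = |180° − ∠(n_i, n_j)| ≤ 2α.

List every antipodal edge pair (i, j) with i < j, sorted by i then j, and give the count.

count = 2; pairs: (0,2), (1,3)

α = atan 0.15 = 8.53°;  2α = 17.06°
n_0 = (-0.8593, -0.5115)
n_1 = (+0.1585, -0.9874)
n_2 = (+0.8935, +0.4491)
n_3 = (-0.3468, +0.9379)
  (0,1): δ = 111.64°  ·
  (0,2): δ = 4.07°  ✓
  (0,3): δ = 79.53°  ·
  (1,2): δ = 72.43°  ·
  (1,3): δ = 11.17°  ✓
  (2,3): δ = 96.40°  ·
antipodal pairs: 2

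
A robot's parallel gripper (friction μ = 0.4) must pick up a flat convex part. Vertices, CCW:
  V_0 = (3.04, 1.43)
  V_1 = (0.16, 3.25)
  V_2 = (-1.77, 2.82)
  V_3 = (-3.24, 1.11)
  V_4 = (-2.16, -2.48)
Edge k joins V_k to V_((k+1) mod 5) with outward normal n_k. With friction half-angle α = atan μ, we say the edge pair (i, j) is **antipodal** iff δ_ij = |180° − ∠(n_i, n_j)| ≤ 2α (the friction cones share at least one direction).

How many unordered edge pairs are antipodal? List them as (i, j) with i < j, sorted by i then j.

α = atan 0.4 = 21.80°;  2α = 43.60°
n_0 = (+0.5342, +0.8453)
n_1 = (-0.2175, +0.9761)
n_2 = (-0.7583, +0.6519)
n_3 = (-0.9576, -0.2881)
n_4 = (+0.6010, -0.7993)
  (0,1): δ = 135.15°  ·
  (0,2): δ = 98.39°  ·
  (0,3): δ = 40.97°  ✓
  (0,4): δ = 69.23°  ·
  (1,2): δ = 143.24°  ·
  (1,3): δ = 85.82°  ·
  (1,4): δ = 24.38°  ✓
  (2,3): δ = 122.57°  ·
  (2,4): δ = 12.38°  ✓
  (3,4): δ = 69.80°  ·
antipodal pairs: 3

count = 3; pairs: (0,3), (1,4), (2,4)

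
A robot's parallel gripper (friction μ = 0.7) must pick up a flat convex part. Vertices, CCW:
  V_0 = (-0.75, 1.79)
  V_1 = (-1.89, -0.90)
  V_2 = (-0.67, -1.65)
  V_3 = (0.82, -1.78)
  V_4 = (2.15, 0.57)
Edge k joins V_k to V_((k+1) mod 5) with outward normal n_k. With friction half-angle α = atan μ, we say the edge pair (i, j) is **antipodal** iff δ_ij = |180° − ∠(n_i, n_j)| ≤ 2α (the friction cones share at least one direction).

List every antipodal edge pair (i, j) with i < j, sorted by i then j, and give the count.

α = atan 0.7 = 34.99°;  2α = 69.98°
n_0 = (-0.9207, +0.3902)
n_1 = (-0.5237, -0.8519)
n_2 = (-0.0869, -0.9962)
n_3 = (+0.8703, -0.4925)
n_4 = (+0.3878, +0.9218)
  (0,1): δ = 98.61°  ·
  (0,2): δ = 72.02°  ·
  (0,3): δ = 6.54°  ✓
  (0,4): δ = 90.15°  ·
  (1,2): δ = 153.41°  ·
  (1,3): δ = 87.93°  ·
  (1,4): δ = 8.77°  ✓
  (2,3): δ = 114.52°  ·
  (2,4): δ = 17.83°  ✓
  (3,4): δ = 83.31°  ·
antipodal pairs: 3

count = 3; pairs: (0,3), (1,4), (2,4)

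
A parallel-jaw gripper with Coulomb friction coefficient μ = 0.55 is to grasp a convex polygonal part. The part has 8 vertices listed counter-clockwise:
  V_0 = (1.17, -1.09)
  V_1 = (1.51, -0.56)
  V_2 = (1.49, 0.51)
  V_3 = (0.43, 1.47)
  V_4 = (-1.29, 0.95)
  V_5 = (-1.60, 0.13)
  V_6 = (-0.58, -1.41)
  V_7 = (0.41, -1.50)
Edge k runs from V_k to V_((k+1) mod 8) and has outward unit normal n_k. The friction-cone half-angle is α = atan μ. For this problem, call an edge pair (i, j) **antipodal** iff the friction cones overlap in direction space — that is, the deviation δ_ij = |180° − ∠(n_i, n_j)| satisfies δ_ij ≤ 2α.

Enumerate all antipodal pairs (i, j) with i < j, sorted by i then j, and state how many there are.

count = 9; pairs: (0,3), (0,4), (1,4), (1,5), (2,5), (2,6), (3,6), (3,7), (4,7)

α = atan 0.55 = 28.81°;  2α = 57.62°
n_0 = (+0.8417, -0.5400)
n_1 = (+0.9998, +0.0187)
n_2 = (+0.6713, +0.7412)
n_3 = (-0.2894, +0.9572)
n_4 = (-0.9354, +0.3536)
n_5 = (-0.8337, -0.5522)
n_6 = (-0.0905, -0.9959)
n_7 = (+0.4748, -0.8801)
  (0,1): δ = 146.25°  ·
  (0,2): δ = 99.49°  ·
  (0,3): δ = 40.50°  ✓
  (0,4): δ = 11.97°  ✓
  (0,5): δ = 66.20°  ·
  (0,6): δ = 117.49°  ·
  (0,7): δ = 151.03°  ·
  (1,2): δ = 133.24°  ·
  (1,3): δ = 74.25°  ·
  (1,4): δ = 21.78°  ✓
  (1,5): δ = 32.45°  ✓
  (1,6): δ = 83.73°  ·
  (1,7): δ = 117.27°  ·
  (2,3): δ = 121.01°  ·
  (2,4): δ = 68.54°  ·
  (2,5): δ = 14.32°  ✓
  (2,6): δ = 36.97°  ✓
  (2,7): δ = 70.51°  ·
  (3,4): δ = 127.53°  ·
  (3,5): δ = 73.30°  ·
  (3,6): δ = 22.02°  ✓
  (3,7): δ = 11.52°  ✓
  (4,5): δ = 125.77°  ·
  (4,6): δ = 74.49°  ·
  (4,7): δ = 40.95°  ✓
  (5,6): δ = 128.71°  ·
  (5,7): δ = 95.17°  ·
  (6,7): δ = 146.46°  ·
antipodal pairs: 9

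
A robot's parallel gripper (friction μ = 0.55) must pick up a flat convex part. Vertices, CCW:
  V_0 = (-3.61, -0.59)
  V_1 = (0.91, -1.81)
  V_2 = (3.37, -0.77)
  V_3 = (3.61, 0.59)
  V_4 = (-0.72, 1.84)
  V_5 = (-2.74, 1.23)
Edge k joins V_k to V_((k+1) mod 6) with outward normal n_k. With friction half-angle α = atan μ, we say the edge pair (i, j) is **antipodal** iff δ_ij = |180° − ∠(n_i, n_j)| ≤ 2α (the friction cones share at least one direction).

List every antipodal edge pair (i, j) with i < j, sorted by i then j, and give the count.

count = 6; pairs: (0,3), (0,4), (1,3), (1,4), (1,5), (2,5)

α = atan 0.55 = 28.81°;  2α = 57.62°
n_0 = (-0.2606, -0.9655)
n_1 = (+0.3894, -0.9211)
n_2 = (+0.9848, -0.1738)
n_3 = (+0.2774, +0.9608)
n_4 = (-0.2891, +0.9573)
n_5 = (-0.9022, +0.4313)
  (0,1): δ = 141.98°  ·
  (0,2): δ = 84.90°  ·
  (0,3): δ = 1.00°  ✓
  (0,4): δ = 31.91°  ✓
  (0,5): δ = 79.56°  ·
  (1,2): δ = 122.92°  ·
  (1,3): δ = 39.02°  ✓
  (1,4): δ = 6.11°  ✓
  (1,5): δ = 41.53°  ✓
  (2,3): δ = 96.09°  ·
  (2,4): δ = 63.19°  ·
  (2,5): δ = 15.54°  ✓
  (3,4): δ = 147.09°  ·
  (3,5): δ = 99.45°  ·
  (4,5): δ = 132.35°  ·
antipodal pairs: 6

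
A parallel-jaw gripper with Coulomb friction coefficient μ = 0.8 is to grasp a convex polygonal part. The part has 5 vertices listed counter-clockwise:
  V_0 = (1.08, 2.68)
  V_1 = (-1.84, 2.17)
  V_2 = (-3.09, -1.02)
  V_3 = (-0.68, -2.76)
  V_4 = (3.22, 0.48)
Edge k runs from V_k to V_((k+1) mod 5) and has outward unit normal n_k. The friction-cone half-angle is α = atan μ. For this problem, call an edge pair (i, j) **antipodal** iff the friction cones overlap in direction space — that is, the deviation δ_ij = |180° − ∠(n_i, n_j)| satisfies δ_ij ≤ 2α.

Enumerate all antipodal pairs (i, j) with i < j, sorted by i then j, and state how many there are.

count = 5; pairs: (0,2), (0,3), (1,3), (1,4), (2,4)

α = atan 0.8 = 38.66°;  2α = 77.32°
n_0 = (-0.1721, +0.9851)
n_1 = (-0.9311, +0.3648)
n_2 = (-0.5854, -0.8108)
n_3 = (+0.6390, -0.7692)
n_4 = (+0.7168, +0.6973)
  (0,1): δ = 121.30°  ·
  (0,2): δ = 45.74°  ✓
  (0,3): δ = 29.81°  ✓
  (0,4): δ = 124.30°  ·
  (1,2): δ = 104.43°  ·
  (1,3): δ = 28.88°  ✓
  (1,4): δ = 65.61°  ✓
  (2,3): δ = 104.45°  ·
  (2,4): δ = 9.96°  ✓
  (3,4): δ = 85.51°  ·
antipodal pairs: 5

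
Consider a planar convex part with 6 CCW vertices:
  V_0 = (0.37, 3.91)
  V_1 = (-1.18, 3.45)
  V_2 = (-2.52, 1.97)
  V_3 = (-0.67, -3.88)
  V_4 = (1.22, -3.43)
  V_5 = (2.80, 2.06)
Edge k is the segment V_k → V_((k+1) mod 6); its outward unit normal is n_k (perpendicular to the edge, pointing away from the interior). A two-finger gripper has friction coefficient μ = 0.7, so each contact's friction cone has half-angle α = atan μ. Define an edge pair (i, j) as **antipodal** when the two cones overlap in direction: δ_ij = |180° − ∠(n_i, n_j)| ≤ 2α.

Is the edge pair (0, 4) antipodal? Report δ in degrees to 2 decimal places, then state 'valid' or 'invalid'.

δ = 57.41°, valid

α = atan 0.7 = 34.99°;  2α = 69.98°
edge 0: e_0 = (-1.55, -0.46);  n_0 = (-0.2845, +0.9587)
edge 4: e_4 = (+1.58, +5.49);  n_4 = (+0.9610, -0.2766)
∠(n_0, n_4) = 122.59°
δ = |180° − 122.59°| = 57.41°
57.41° ≤ 2α = 69.98°  →  valid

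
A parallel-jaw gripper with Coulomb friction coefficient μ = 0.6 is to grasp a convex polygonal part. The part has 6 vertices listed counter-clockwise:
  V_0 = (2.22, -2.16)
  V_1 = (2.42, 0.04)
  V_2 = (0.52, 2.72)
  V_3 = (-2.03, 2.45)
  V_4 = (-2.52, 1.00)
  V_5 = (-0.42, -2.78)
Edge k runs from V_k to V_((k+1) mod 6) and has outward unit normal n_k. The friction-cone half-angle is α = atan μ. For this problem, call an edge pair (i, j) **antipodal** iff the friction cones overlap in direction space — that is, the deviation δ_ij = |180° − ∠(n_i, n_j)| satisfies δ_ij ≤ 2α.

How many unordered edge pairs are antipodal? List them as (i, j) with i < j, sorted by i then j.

α = atan 0.6 = 30.96°;  2α = 61.93°
n_0 = (+0.9959, -0.0905)
n_1 = (+0.8158, +0.5784)
n_2 = (-0.1053, +0.9944)
n_3 = (-0.9474, +0.3201)
n_4 = (-0.8742, -0.4856)
n_5 = (+0.2286, -0.9735)
  (0,1): δ = 139.47°  ·
  (0,2): δ = 78.76°  ·
  (0,3): δ = 13.48°  ✓
  (0,4): δ = 34.25°  ✓
  (0,5): δ = 108.41°  ·
  (1,2): δ = 119.29°  ·
  (1,3): δ = 54.01°  ✓
  (1,4): δ = 6.28°  ✓
  (1,5): δ = 67.88°  ·
  (2,3): δ = 114.72°  ·
  (2,4): δ = 66.99°  ·
  (2,5): δ = 7.17°  ✓
  (3,4): δ = 132.27°  ·
  (3,5): δ = 58.11°  ✓
  (4,5): δ = 105.84°  ·
antipodal pairs: 6

count = 6; pairs: (0,3), (0,4), (1,3), (1,4), (2,5), (3,5)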